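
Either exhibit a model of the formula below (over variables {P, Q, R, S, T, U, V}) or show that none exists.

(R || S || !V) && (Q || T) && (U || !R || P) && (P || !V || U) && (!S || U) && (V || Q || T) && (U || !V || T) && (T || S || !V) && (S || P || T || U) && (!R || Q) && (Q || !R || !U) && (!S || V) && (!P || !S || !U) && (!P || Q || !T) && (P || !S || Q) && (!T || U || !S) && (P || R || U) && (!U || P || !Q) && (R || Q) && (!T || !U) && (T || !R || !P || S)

P ↦ true,  Q ↦ true,  R ↦ false,  S ↦ false,  T ↦ true,  U ↦ false,  V ↦ false

Case Q = true:
Case S = false:
Case R = false:
Unit clause (!V) forces V = false.
Case P = true:
Case T = true:
Unit clause (!U) forces U = false.
This assignment satisfies each clause.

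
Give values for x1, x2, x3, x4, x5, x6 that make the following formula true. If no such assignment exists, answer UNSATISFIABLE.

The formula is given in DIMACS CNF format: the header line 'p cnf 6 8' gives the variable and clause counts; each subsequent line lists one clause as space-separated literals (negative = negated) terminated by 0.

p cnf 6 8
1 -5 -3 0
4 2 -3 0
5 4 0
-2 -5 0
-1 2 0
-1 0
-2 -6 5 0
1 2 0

x1 ↦ False,  x2 ↦ True,  x3 ↦ False,  x4 ↦ True,  x5 ↦ False,  x6 ↦ False

The clause (¬x1) is unit, so x1 = False.
The clause (x2) is unit, so x2 = True.
The clause (¬x5) is unit, so x5 = False.
The clause (x4) is unit, so x4 = True.
The clause (¬x6) is unit, so x6 = False.
No clause remains; x3 is free.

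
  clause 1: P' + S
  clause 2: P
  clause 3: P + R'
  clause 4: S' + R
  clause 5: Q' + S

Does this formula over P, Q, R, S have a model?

The clause (P) is unit, so P = 1.
The clause (S) is unit, so S = 1.
The clause (R) is unit, so R = 1.
No clause remains; Q is free.
A satisfying assignment: P=1,  Q=0,  R=1,  S=1.

Yes, satisfiable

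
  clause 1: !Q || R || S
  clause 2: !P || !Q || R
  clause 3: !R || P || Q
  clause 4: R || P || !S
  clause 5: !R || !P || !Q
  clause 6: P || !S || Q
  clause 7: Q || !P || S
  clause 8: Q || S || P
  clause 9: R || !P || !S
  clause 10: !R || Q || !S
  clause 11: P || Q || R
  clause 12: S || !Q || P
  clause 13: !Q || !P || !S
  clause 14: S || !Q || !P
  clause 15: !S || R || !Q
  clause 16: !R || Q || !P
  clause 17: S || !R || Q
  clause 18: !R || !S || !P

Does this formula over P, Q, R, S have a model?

Suppose Q = true.
Suppose R = true.
From the singleton clause (!P), P = false.
From the singleton clause (S), S = true.
This assignment satisfies each clause.
A satisfying assignment: P ↦ false,  Q ↦ true,  R ↦ true,  S ↦ true.

Yes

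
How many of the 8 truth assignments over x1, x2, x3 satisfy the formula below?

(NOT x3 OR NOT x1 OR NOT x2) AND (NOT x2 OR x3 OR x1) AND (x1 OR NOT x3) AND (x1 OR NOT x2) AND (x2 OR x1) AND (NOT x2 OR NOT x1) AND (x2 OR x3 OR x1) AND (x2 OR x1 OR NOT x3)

There are 2^3 = 8 truth assignments over (x1, x2, x3).
Split on x2. With x2 = true, the clauses containing x2 are satisfied and NOT x2 drops from the rest; 0 of the 2^2 = 4 assignments to the other variables satisfy what remains.
With x2 = false, by the same count on the reduced clause set, 2 assignments work.
(One model: x1=T, x2=F, x3=F.)
Total: 0 + 2 = 2.

2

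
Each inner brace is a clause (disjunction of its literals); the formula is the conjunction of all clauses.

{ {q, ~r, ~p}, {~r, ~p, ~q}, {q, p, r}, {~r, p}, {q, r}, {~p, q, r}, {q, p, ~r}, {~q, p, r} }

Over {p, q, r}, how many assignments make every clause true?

1

There are 2^3 = 8 truth assignments over (p, q, r).
Check each against the 8 clauses (columns in the order p, q, r):
  F F F  ✗ fails (q | p | r)
  F F T  ✗ fails (~r | p)
  F T F  ✗ fails (~q | p | r)
  F T T  ✗ fails (~r | p)
  T F F  ✗ fails (q | r)
  T F T  ✗ fails (q | ~r | ~p)
  T T F  ✓ satisfies all
  T T T  ✗ fails (~r | ~p | ~q)
1 of the 8 rows is a model.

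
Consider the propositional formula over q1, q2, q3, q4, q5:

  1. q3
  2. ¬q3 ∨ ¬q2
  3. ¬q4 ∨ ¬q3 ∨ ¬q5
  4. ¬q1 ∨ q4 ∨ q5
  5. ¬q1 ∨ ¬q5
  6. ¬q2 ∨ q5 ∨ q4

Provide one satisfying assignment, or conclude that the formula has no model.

The clause (q3) is unit, so q3 = True.
The clause (¬q2) is unit, so q2 = False.
Try q4 = False.
Try q1 = False.
Every clause is now satisfied; q5 is unconstrained.

q1=False, q2=False, q3=True, q4=False, q5=False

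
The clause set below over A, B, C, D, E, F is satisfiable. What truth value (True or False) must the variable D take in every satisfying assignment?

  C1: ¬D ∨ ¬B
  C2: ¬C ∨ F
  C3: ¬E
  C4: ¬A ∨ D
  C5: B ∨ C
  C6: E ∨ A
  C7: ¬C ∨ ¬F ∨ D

Suppose D = False.
Unit clause (¬E) forces E = False.
Unit clause (¬A) forces A = False.
But (A) is also a unit clause — contradiction.
So every satisfying assignment has D = True.

True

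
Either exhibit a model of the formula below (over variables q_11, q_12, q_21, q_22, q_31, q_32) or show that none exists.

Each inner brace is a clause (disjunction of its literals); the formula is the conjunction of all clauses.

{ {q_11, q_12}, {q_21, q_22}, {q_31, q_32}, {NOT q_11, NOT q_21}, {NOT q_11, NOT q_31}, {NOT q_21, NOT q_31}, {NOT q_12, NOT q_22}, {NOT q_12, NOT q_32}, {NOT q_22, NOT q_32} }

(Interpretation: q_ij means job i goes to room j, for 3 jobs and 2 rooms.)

Case q_11 = true:
From the singleton clause (NOT q_21), q_21 = false.
From the singleton clause (q_22), q_22 = true.
From the singleton clause (NOT q_31), q_31 = false.
From the singleton clause (q_32), q_32 = true.
Now (NOT q_32) is unsatisfied and unit — conflict.
Undo q_11 and try q_11 = false.
From the singleton clause (q_12), q_12 = true.
From the singleton clause (NOT q_22), q_22 = false.
From the singleton clause (q_21), q_21 = true.
From the singleton clause (NOT q_31), q_31 = false.
From the singleton clause (q_32), q_32 = true.
Now (NOT q_32) is unsatisfied and unit — conflict.
Both values of q_11 lead to a conflict.

UNSATISFIABLE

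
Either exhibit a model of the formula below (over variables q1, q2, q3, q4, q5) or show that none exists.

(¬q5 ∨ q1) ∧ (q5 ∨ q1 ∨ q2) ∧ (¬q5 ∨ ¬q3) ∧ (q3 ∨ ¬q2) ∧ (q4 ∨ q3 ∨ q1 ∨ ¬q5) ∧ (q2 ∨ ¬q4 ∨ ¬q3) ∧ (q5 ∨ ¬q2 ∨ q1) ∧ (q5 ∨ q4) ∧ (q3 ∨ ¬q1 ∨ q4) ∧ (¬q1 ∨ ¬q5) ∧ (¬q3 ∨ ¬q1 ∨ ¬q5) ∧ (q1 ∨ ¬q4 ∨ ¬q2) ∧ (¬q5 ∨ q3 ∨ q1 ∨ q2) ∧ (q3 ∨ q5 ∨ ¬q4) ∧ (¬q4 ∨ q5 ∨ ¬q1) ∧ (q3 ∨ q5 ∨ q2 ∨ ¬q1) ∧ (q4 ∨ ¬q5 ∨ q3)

UNSATISFIABLE

Branch on q5: set q5 = False.
The clause (q4) is unit, so q4 = True.
The clause (q3) is unit, so q3 = True.
The clause (q2) is unit, so q2 = True.
The clause (q1) is unit, so q1 = True.
That conflicts with the unit clause (¬q1).
That branch fails; take q5 = True instead.
The clause (q1) is unit, so q1 = True.
That conflicts with the unit clause (¬q1).
Either choice for q5 ends in contradiction.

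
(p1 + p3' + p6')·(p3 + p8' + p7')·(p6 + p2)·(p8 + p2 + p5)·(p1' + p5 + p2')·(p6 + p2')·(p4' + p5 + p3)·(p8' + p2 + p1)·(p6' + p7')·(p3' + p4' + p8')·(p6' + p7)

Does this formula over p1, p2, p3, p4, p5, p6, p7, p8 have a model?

Branch on p6: set p6 = 1.
From the singleton clause (p7'), p7 = 0.
But (p7) is also a unit clause — contradiction.
Undo p6 and try p6 = 0.
From the singleton clause (p2), p2 = 1.
But (p2') is also a unit clause — contradiction.
Either choice for p6 ends in contradiction.
No assignment satisfies every clause.

No, unsatisfiable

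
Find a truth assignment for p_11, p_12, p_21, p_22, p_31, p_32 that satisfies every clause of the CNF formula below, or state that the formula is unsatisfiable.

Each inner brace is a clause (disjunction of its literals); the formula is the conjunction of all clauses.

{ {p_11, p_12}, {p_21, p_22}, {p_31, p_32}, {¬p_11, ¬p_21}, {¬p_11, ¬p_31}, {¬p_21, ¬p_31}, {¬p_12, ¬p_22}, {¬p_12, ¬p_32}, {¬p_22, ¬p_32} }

UNSATISFIABLE

Case p_11 = True:
(¬p_21) alone gives p_21 = False.
(p_22) alone gives p_22 = True.
(¬p_31) alone gives p_31 = False.
(p_32) alone gives p_32 = True.
Now (¬p_32) is unsatisfied and unit — conflict.
That branch fails; take p_11 = False instead.
(p_12) alone gives p_12 = True.
(¬p_22) alone gives p_22 = False.
(p_21) alone gives p_21 = True.
(¬p_31) alone gives p_31 = False.
(p_32) alone gives p_32 = True.
Now (¬p_32) is unsatisfied and unit — conflict.
Neither p_11 = True nor p_11 = False works.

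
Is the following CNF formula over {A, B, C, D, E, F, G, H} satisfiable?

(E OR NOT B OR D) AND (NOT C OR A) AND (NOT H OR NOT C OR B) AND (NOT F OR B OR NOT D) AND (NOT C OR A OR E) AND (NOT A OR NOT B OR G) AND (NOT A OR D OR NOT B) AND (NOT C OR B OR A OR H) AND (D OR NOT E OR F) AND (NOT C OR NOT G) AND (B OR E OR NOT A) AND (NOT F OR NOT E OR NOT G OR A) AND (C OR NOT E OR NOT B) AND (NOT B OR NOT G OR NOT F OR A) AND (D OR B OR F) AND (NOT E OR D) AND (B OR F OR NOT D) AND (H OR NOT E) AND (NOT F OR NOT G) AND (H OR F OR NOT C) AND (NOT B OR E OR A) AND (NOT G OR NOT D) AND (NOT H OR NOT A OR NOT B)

Case C = false:
Case E = false:
Case B = false:
(NOT A) alone gives A = false.
Case F = true:
(NOT D) alone gives D = false.
(NOT G) alone gives G = false.
Every clause is now satisfied; H is unconstrained.
A satisfying assignment: A ↦ false, B ↦ false, C ↦ false, D ↦ false, E ↦ false, F ↦ true, G ↦ false, H ↦ false.

Yes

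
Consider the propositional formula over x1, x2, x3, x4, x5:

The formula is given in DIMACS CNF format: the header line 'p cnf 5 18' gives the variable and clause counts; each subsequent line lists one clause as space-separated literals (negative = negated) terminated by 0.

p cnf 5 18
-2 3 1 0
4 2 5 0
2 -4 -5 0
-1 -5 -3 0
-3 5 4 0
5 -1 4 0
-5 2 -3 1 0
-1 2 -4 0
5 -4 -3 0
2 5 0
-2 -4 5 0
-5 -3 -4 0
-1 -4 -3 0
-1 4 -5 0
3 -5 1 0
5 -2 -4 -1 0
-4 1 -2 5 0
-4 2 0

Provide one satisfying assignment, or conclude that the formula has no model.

Branch on x2: set x2 = True.
Branch on x3: set x3 = True.
Branch on x1: set x1 = False.
Branch on x5: set x5 = True.
The clause (¬x4) is unit, so x4 = False.
This assignment satisfies each clause.

x1=False,  x2=True,  x3=True,  x4=False,  x5=True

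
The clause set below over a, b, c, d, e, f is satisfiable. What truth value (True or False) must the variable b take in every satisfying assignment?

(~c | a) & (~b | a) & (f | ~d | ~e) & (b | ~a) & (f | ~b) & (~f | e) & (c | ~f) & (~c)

False

Suppose b = 1.
The clause (a) is unit, so a = 1.
The clause (f) is unit, so f = 1.
The clause (e) is unit, so e = 1.
The clause (c) is unit, so c = 1.
That conflicts with the unit clause (~c).
So every satisfying assignment has b = False.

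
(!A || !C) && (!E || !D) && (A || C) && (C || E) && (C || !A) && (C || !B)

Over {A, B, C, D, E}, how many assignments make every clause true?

6

There are 2^5 = 32 truth assignments over (A, B, C, D, E).
Split on A. With A = true, the clauses containing A are satisfied and !A drops from the rest; 0 of the 2^4 = 16 assignments to the other variables satisfy what remains.
With A = false, by the same count on the reduced clause set, 6 assignments work.
(One model: A=F, B=F, C=T, D=F, E=F.)
Total: 0 + 6 = 6.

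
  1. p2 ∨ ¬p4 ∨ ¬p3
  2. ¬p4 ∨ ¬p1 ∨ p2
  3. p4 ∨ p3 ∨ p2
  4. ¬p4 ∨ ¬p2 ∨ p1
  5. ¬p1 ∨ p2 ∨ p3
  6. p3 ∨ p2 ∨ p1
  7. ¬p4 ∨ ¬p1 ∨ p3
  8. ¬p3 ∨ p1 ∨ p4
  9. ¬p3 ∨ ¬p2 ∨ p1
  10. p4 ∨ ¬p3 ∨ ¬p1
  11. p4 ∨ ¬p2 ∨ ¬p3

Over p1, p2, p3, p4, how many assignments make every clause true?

3

There are 2^4 = 16 truth assignments over (p1, p2, p3, p4).
Split on p2. With p2 = True, the clauses containing p2 are satisfied and ¬p2 drops from the rest; 3 of the 2^3 = 8 assignments to the other variables satisfy what remains.
With p2 = False, by the same count on the reduced clause set, 0 assignments work.
Total: 3 + 0 = 3.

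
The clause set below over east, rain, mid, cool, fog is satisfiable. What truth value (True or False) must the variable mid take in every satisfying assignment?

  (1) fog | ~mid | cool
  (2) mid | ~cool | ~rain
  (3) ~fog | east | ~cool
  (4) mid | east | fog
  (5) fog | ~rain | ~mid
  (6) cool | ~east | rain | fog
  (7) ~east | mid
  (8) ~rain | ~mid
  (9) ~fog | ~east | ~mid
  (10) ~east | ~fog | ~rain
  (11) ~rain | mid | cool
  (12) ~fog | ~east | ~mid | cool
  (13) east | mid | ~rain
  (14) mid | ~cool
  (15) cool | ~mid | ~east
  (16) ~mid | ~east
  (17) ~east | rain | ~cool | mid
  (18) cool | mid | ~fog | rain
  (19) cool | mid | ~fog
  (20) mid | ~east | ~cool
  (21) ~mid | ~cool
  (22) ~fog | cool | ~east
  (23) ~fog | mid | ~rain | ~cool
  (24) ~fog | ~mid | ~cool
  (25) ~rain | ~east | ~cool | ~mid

True

Suppose mid = 0.
(~east) alone gives east = 0.
(fog) alone gives fog = 1.
(~cool) alone gives cool = 0.
That conflicts with the unit clause (cool).
So every satisfying assignment has mid = True.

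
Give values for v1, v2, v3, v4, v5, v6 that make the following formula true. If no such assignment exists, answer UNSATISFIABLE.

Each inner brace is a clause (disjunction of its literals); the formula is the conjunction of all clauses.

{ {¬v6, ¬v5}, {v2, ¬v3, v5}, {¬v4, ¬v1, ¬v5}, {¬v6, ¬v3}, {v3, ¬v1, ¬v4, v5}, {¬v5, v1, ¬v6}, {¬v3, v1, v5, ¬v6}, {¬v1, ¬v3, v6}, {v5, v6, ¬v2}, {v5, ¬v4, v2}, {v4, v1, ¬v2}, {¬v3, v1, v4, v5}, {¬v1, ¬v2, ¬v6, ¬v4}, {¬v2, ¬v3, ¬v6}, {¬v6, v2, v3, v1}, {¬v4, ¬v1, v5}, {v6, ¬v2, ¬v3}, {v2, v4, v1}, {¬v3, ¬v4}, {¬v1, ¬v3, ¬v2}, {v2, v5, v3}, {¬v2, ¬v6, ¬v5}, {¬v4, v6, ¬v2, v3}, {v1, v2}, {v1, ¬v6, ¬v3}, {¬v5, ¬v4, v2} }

v1=False; v2=True; v3=False; v4=True; v5=False; v6=True

Branch on v6: set v6 = True.
(¬v5) alone gives v5 = False.
(¬v3) alone gives v3 = False.
(v2) alone gives v2 = True.
Branch on v1: set v1 = False.
(v4) alone gives v4 = True.
Every clause now holds.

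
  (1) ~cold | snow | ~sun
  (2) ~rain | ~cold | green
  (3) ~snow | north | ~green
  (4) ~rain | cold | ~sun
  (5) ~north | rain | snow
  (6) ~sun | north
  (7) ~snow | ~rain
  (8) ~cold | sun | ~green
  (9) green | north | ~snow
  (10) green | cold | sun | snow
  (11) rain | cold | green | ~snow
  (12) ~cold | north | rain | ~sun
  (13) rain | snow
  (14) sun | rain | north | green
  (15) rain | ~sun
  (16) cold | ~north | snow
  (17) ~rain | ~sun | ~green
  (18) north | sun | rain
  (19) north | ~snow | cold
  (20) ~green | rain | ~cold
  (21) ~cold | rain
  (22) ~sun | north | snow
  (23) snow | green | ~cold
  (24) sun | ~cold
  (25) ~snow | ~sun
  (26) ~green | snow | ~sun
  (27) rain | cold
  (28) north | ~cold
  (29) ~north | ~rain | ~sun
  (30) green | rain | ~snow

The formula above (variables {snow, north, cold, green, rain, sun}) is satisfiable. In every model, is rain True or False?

True

Suppose rain = 0.
(snow) alone gives snow = 1.
(~sun) alone gives sun = 0.
(north) alone gives north = 1.
(~cold) alone gives cold = 0.
But (cold) is also a unit clause — contradiction.
So every satisfying assignment has rain = True.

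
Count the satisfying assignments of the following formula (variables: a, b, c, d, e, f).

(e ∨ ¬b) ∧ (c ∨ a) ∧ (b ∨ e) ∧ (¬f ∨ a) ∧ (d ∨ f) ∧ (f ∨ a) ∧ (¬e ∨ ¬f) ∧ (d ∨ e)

4

There are 2^6 = 64 truth assignments over (a, b, c, d, e, f).
Split on f. With f = True, the clauses containing f are satisfied and ¬f drops from the rest; 0 of the 2^5 = 32 assignments to the other variables satisfy what remains.
With f = False, by the same count on the reduced clause set, 4 assignments work.
(One model: a=T, b=F, c=F, d=T, e=T, f=F.)
Total: 0 + 4 = 4.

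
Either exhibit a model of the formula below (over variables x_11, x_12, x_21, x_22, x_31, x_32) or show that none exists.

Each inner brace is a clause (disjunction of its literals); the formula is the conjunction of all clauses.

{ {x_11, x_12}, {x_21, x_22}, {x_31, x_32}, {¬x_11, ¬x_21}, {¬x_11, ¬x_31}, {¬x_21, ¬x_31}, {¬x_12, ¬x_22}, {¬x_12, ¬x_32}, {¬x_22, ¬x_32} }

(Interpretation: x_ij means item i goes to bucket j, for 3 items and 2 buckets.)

UNSATISFIABLE

Try x_11 = True.
From the singleton clause (¬x_21), x_21 = False.
From the singleton clause (x_22), x_22 = True.
From the singleton clause (¬x_31), x_31 = False.
From the singleton clause (x_32), x_32 = True.
Now (¬x_32) is unsatisfied and unit — conflict.
So x_11 must be the other value — set x_11 = False.
From the singleton clause (x_12), x_12 = True.
From the singleton clause (¬x_22), x_22 = False.
From the singleton clause (x_21), x_21 = True.
From the singleton clause (¬x_31), x_31 = False.
From the singleton clause (x_32), x_32 = True.
Now (¬x_32) is unsatisfied and unit — conflict.
Neither x_11 = True nor x_11 = False works.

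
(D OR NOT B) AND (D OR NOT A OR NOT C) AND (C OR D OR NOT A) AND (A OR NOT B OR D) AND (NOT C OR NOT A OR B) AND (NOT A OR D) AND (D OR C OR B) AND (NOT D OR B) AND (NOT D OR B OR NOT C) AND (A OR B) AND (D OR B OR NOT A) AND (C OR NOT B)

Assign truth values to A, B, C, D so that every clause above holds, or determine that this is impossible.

Case D = true:
The clause (B) is unit, so B = true.
The clause (C) is unit, so C = true.
Every clause is now satisfied; A is unconstrained.

A: false,  B: true,  C: true,  D: true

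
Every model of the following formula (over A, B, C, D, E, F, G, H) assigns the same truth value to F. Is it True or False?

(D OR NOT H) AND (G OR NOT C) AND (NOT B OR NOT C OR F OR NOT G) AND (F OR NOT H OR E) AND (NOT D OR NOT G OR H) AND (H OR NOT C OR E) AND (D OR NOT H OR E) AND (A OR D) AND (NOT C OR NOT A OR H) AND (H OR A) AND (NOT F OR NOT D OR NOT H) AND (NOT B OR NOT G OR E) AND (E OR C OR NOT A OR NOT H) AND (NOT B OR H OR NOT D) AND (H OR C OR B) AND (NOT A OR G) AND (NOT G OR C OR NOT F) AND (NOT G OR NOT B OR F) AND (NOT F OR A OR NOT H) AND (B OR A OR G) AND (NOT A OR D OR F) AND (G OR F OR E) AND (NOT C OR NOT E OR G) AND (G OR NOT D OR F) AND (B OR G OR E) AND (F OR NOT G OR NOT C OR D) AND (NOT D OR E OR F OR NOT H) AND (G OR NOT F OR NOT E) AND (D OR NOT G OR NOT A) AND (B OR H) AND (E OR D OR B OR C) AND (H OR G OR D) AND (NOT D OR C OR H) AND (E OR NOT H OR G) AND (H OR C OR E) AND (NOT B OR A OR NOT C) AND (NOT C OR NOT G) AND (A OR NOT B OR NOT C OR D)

Suppose F = true.
Suppose D = true.
From the singleton clause (NOT H), H = false.
From the singleton clause (NOT G), G = false.
From the singleton clause (NOT C), C = false.
But (C) is also a unit clause — contradiction.
Undo D and try D = false.
From the singleton clause (NOT H), H = false.
From the singleton clause (A), A = true.
From the singleton clause (NOT C), C = false.
From the singleton clause (B), B = true.
From the singleton clause (G), G = true.
But (NOT G) is also a unit clause — contradiction.
Neither D = true nor D = false works.
So every satisfying assignment has F = False.

False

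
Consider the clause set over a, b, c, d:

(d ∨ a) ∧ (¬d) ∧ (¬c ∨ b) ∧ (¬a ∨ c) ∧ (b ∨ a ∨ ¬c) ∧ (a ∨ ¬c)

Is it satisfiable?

Satisfiable

Unit clause (¬d) forces d = False.
Unit clause (a) forces a = True.
Unit clause (c) forces c = True.
Unit clause (b) forces b = True.
All clauses are satisfied.
A satisfying assignment: a=True, b=True, c=True, d=False.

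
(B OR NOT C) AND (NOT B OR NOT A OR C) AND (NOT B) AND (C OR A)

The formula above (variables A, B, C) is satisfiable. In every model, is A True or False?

Suppose A = false.
(NOT B) alone gives B = false.
(NOT C) alone gives C = false.
That conflicts with the unit clause (C).
So every satisfying assignment has A = True.

True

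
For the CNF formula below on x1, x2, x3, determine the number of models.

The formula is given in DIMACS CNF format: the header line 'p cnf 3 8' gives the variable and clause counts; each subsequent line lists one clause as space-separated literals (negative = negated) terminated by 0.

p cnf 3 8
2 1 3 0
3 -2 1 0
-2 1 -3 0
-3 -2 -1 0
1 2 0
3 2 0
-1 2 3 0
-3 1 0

2

There are 2^3 = 8 truth assignments over (x1, x2, x3).
Check each against the 8 clauses (columns in the order x1, x2, x3):
  F F F  ✗ fails (x2 ∨ x1 ∨ x3)
  F F T  ✗ fails (x1 ∨ x2)
  F T F  ✗ fails (x3 ∨ ¬x2 ∨ x1)
  F T T  ✗ fails (¬x2 ∨ x1 ∨ ¬x3)
  T F F  ✗ fails (x3 ∨ x2)
  T F T  ✓ satisfies all
  T T F  ✓ satisfies all
  T T T  ✗ fails (¬x3 ∨ ¬x2 ∨ ¬x1)
2 of the 8 rows are models.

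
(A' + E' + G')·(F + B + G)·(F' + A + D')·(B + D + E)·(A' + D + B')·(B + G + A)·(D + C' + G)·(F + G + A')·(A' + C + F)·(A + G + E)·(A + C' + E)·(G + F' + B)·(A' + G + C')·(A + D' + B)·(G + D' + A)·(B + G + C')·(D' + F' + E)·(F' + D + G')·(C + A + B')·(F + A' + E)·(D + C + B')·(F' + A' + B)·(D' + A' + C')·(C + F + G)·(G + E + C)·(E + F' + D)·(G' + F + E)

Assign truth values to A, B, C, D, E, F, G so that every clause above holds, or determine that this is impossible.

A=0, B=1, C=1, D=1, E=1, F=0, G=1

Try A = 0.
Try F = 0.
Try B = 1.
(C) alone gives C = 1.
(E) alone gives E = 1.
Try D = 1.
(G) alone gives G = 1.
All clauses are satisfied.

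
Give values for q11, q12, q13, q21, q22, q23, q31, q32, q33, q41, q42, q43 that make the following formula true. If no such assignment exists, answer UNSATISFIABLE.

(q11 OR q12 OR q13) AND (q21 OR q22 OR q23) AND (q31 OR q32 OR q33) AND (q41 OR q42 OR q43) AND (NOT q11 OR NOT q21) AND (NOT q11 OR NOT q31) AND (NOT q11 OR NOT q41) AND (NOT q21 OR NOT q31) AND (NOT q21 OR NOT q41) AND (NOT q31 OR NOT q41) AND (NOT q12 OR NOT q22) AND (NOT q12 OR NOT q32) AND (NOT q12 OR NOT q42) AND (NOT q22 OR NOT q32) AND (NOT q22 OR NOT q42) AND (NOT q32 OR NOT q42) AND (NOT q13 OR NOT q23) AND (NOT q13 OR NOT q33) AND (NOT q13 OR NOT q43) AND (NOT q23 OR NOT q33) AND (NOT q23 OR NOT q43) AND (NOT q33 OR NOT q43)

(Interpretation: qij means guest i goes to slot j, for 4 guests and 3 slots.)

UNSATISFIABLE

Try q11 = false.
Try q12 = true.
From the singleton clause (NOT q22), q22 = false.
From the singleton clause (NOT q32), q32 = false.
From the singleton clause (NOT q42), q42 = false.
Try q21 = true.
From the singleton clause (NOT q31), q31 = false.
From the singleton clause (q33), q33 = true.
From the singleton clause (NOT q41), q41 = false.
From the singleton clause (q43), q43 = true.
That conflicts with the unit clause (NOT q43).
Backtrack on q21: now try q21 = false.
From the singleton clause (q23), q23 = true.
From the singleton clause (NOT q13), q13 = false.
From the singleton clause (NOT q33), q33 = false.
From the singleton clause (q31), q31 = true.
From the singleton clause (NOT q41), q41 = false.
From the singleton clause (q43), q43 = true.
That conflicts with the unit clause (NOT q43).
Either choice for q21 ends in contradiction.
Backtrack on q12: now try q12 = false.
From the singleton clause (q13), q13 = true.
From the singleton clause (NOT q23), q23 = false.
From the singleton clause (NOT q33), q33 = false.
From the singleton clause (NOT q43), q43 = false.
Try q21 = true.
From the singleton clause (NOT q31), q31 = false.
From the singleton clause (q32), q32 = true.
From the singleton clause (NOT q41), q41 = false.
From the singleton clause (q42), q42 = true.
That conflicts with the unit clause (NOT q42).
Backtrack on q21: now try q21 = false.
From the singleton clause (q22), q22 = true.
From the singleton clause (NOT q32), q32 = false.
From the singleton clause (q31), q31 = true.
From the singleton clause (NOT q41), q41 = false.
From the singleton clause (q42), q42 = true.
That conflicts with the unit clause (NOT q42).
Either choice for q21 ends in contradiction.
Either choice for q12 ends in contradiction.
Backtrack on q11: now try q11 = true.
From the singleton clause (NOT q21), q21 = false.
From the singleton clause (NOT q31), q31 = false.
From the singleton clause (NOT q41), q41 = false.
Try q22 = true.
From the singleton clause (NOT q12), q12 = false.
From the singleton clause (NOT q32), q32 = false.
From the singleton clause (q33), q33 = true.
From the singleton clause (NOT q42), q42 = false.
From the singleton clause (q43), q43 = true.
That conflicts with the unit clause (NOT q43).
Backtrack on q22: now try q22 = false.
From the singleton clause (q23), q23 = true.
From the singleton clause (NOT q13), q13 = false.
From the singleton clause (NOT q33), q33 = false.
From the singleton clause (q32), q32 = true.
From the singleton clause (NOT q12), q12 = false.
From the singleton clause (NOT q42), q42 = false.
From the singleton clause (q43), q43 = true.
That conflicts with the unit clause (NOT q43).
Either choice for q22 ends in contradiction.
Either choice for q11 ends in contradiction.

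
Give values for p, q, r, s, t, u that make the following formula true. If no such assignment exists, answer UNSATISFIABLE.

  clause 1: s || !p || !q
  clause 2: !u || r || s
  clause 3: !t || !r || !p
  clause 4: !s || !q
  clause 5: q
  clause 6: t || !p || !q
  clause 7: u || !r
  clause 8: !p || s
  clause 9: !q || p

The clause (q) is unit, so q = true.
The clause (!s) is unit, so s = false.
The clause (!p) is unit, so p = false.
That conflicts with the unit clause (p).

UNSATISFIABLE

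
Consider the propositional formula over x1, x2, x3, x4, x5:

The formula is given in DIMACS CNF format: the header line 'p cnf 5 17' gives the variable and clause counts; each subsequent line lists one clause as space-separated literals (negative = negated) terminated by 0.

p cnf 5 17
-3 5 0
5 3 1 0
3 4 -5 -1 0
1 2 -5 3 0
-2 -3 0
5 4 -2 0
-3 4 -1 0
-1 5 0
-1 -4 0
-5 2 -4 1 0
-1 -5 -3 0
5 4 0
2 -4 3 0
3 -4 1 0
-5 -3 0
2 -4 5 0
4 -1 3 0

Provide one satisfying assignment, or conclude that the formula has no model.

Case x3 = False:
Case x5 = True:
Case x4 = False:
Unit clause (¬x1) forces x1 = False.
Unit clause (x2) forces x2 = True.
Every clause now holds.

x1=False, x2=True, x3=False, x4=False, x5=True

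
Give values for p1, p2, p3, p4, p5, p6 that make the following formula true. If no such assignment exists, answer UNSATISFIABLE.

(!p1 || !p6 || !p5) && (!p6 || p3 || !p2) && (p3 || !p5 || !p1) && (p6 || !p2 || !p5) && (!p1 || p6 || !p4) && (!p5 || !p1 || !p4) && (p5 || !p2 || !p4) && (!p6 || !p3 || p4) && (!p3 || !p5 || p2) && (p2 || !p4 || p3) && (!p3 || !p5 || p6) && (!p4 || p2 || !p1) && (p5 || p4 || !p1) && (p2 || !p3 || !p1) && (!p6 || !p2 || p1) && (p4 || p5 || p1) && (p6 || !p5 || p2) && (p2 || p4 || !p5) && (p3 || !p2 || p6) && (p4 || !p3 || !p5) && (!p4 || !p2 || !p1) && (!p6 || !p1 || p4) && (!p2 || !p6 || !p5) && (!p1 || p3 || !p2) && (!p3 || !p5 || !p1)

p1=false; p2=false; p3=true; p4=true; p5=false; p6=true

Branch on p1: set p1 = false.
Branch on p6: set p6 = true.
From the singleton clause (!p2), p2 = false.
Branch on p3: set p3 = true.
From the singleton clause (p4), p4 = true.
From the singleton clause (!p5), p5 = false.
All clauses are satisfied.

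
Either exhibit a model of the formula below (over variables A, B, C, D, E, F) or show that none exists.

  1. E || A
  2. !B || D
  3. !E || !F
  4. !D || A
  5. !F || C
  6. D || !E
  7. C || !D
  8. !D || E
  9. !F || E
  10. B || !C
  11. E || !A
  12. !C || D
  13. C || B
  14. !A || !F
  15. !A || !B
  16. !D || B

UNSATISFIABLE

Case E = true:
Unit clause (!F) forces F = false.
Unit clause (D) forces D = true.
Unit clause (A) forces A = true.
Unit clause (C) forces C = true.
Unit clause (B) forces B = true.
Now (!B) is unsatisfied and unit — conflict.
That branch fails; take E = false instead.
Unit clause (A) forces A = true.
Now (!A) is unsatisfied and unit — conflict.
Neither E = true nor E = false works.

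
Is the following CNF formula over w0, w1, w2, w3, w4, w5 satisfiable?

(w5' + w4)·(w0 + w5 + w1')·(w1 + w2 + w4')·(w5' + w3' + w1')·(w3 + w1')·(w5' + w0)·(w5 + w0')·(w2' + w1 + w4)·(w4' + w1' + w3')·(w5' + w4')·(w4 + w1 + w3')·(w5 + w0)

Suppose w5 = 0.
The clause (w0') is unit, so w0 = 0.
That conflicts with the unit clause (w0).
Backtrack on w5: now try w5 = 1.
The clause (w4) is unit, so w4 = 1.
That conflicts with the unit clause (w4').
Either choice for w5 ends in contradiction.
No assignment satisfies every clause.

No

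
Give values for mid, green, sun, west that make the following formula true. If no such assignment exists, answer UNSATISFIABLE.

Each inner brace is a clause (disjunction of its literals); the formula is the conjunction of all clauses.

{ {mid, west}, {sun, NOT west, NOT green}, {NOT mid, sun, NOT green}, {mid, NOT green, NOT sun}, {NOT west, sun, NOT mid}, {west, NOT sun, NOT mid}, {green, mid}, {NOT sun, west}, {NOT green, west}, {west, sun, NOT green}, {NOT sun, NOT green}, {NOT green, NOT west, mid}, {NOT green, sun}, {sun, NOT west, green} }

mid: true, green: false, sun: false, west: false

Try mid = true.
Try sun = false.
The clause (NOT green) is unit, so green = false.
The clause (NOT west) is unit, so west = false.
This assignment satisfies each clause.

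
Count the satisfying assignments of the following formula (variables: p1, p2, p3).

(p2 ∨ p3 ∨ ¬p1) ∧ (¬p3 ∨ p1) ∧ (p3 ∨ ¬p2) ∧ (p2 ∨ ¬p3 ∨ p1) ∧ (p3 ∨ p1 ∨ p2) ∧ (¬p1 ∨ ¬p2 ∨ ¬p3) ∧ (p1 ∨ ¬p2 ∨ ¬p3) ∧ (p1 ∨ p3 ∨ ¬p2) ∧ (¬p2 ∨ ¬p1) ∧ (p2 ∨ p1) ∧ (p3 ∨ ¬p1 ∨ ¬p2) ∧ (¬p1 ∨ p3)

There are 2^3 = 8 truth assignments over (p1, p2, p3).
Check each against the 12 clauses (columns in the order p1, p2, p3):
  F F F  ✗ fails (p3 ∨ p1 ∨ p2)
  F F T  ✗ fails (¬p3 ∨ p1)
  F T F  ✗ fails (p3 ∨ ¬p2)
  F T T  ✗ fails (¬p3 ∨ p1)
  T F F  ✗ fails (p2 ∨ p3 ∨ ¬p1)
  T F T  ✓ satisfies all
  T T F  ✗ fails (p3 ∨ ¬p2)
  T T T  ✗ fails (¬p1 ∨ ¬p2 ∨ ¬p3)
1 of the 8 rows is a model.

1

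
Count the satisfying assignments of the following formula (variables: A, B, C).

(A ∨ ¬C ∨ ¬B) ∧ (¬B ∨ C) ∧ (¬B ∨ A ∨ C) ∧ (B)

There are 2^3 = 8 truth assignments over (A, B, C).
Check each against the 4 clauses (columns in the order A, B, C):
  F F F  ✗ fails (B)
  F F T  ✗ fails (B)
  F T F  ✗ fails (¬B ∨ C)
  F T T  ✗ fails (A ∨ ¬C ∨ ¬B)
  T F F  ✗ fails (B)
  T F T  ✗ fails (B)
  T T F  ✗ fails (¬B ∨ C)
  T T T  ✓ satisfies all
1 of the 8 rows is a model.

1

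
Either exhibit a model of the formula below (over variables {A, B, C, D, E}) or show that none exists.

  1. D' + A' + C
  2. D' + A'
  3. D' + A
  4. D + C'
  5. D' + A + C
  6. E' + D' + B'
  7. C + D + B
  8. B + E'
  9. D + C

UNSATISFIABLE

Try D = 0.
(C') alone gives C = 0.
Now (C) is unsatisfied and unit — conflict.
That branch fails; take D = 1 instead.
(A') alone gives A = 0.
Now (A) is unsatisfied and unit — conflict.
Both values of D lead to a conflict.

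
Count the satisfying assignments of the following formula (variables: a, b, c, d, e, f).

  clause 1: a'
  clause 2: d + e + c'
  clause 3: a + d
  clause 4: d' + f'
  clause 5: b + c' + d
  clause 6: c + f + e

6

There are 2^6 = 64 truth assignments over (a, b, c, d, e, f).
Split on b. With b = 1, the clauses containing b are satisfied and b' drops from the rest; 3 of the 2^5 = 32 assignments to the other variables satisfy what remains.
With b = 0, by the same count on the reduced clause set, 3 assignments work.
Total: 3 + 3 = 6.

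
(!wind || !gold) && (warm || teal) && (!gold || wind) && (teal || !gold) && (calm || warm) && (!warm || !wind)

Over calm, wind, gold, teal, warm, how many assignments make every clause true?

There are 2^5 = 32 truth assignments over (calm, wind, gold, teal, warm).
Split on calm. With calm = true, the clauses containing calm are satisfied and !calm drops from the rest; 4 of the 2^4 = 16 assignments to the other variables satisfy what remains.
With calm = false, by the same count on the reduced clause set, 2 assignments work.
(One model: calm=F, wind=F, gold=F, teal=F, warm=T.)
Total: 4 + 2 = 6.

6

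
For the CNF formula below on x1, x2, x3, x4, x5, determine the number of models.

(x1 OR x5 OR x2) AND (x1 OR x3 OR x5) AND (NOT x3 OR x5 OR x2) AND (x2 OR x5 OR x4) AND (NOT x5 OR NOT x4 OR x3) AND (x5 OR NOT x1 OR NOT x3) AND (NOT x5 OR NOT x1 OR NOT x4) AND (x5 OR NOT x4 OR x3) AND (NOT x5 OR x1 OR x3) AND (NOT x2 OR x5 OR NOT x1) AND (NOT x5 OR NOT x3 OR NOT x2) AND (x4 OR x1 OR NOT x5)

There are 2^5 = 32 truth assignments over (x1, x2, x3, x4, x5).
Split on x4. With x4 = true, the clauses containing x4 are satisfied and NOT x4 drops from the rest; 2 of the 2^4 = 16 assignments to the other variables satisfy what remains.
With x4 = false, by the same count on the reduced clause set, 4 assignments work.
(One model: x1=F, x2=F, x3=T, x4=T, x5=T.)
Total: 2 + 4 = 6.

6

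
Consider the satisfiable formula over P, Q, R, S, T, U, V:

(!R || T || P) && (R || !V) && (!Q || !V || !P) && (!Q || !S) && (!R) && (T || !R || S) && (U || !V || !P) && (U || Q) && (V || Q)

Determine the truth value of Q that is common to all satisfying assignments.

True

Suppose Q = false.
The clause (!R) is unit, so R = false.
The clause (!V) is unit, so V = false.
That conflicts with the unit clause (V).
So every satisfying assignment has Q = True.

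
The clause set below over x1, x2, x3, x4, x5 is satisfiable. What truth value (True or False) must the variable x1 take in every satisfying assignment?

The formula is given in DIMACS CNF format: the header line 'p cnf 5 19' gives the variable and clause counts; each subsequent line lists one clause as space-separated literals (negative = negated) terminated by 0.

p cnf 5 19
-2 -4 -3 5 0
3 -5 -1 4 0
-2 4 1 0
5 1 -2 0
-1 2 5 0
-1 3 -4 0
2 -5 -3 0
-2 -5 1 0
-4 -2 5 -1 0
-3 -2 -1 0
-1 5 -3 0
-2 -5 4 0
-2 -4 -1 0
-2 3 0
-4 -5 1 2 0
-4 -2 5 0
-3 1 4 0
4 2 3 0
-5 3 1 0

Suppose x1 = True.
Suppose x2 = True.
Unit clause (¬x3) forces x3 = False.
Now (x3) is unsatisfied and unit — conflict.
Backtrack on x2: now try x2 = False.
Unit clause (x5) forces x5 = True.
Unit clause (¬x3) forces x3 = False.
Unit clause (x4) forces x4 = True.
Now (¬x4) is unsatisfied and unit — conflict.
Both values of x2 lead to a conflict.
So every satisfying assignment has x1 = False.

False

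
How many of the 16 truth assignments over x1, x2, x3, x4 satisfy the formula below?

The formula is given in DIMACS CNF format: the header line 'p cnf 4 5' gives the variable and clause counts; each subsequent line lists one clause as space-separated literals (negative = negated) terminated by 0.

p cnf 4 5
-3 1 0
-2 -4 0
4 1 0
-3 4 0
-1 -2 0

There are 2^4 = 16 truth assignments over (x1, x2, x3, x4).
Check each against the 5 clauses (columns in the order x1, x2, x3, x4):
  F F F F  ✗ fails (x4 ∨ x1)
  F F F T  ✓ satisfies all
  F F T F  ✗ fails (¬x3 ∨ x1)
  F F T T  ✗ fails (¬x3 ∨ x1)
  F T F F  ✗ fails (x4 ∨ x1)
  F T F T  ✗ fails (¬x2 ∨ ¬x4)
  F T T F  ✗ fails (¬x3 ∨ x1)
  F T T T  ✗ fails (¬x3 ∨ x1)
  T F F F  ✓ satisfies all
  T F F T  ✓ satisfies all
  T F T F  ✗ fails (¬x3 ∨ x4)
  T F T T  ✓ satisfies all
  T T F F  ✗ fails (¬x1 ∨ ¬x2)
  T T F T  ✗ fails (¬x2 ∨ ¬x4)
  T T T F  ✗ fails (¬x3 ∨ x4)
  T T T T  ✗ fails (¬x2 ∨ ¬x4)
4 of the 16 rows are models.

4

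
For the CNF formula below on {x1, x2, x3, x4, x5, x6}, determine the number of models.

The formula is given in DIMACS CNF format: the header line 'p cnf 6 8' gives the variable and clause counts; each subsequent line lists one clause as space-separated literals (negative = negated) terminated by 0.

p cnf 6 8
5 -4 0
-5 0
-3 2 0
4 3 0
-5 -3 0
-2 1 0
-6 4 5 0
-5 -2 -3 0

There are 2^6 = 64 truth assignments over (x1, x2, x3, x4, x5, x6).
Split on x1. With x1 = True, the clauses containing x1 are satisfied and ¬x1 drops from the rest; 1 of the 2^5 = 32 assignments to the other variables satisfy what remains.
With x1 = False, by the same count on the reduced clause set, 0 assignments work.
(One model: x1=T, x2=T, x3=T, x4=F, x5=F, x6=F.)
Total: 1 + 0 = 1.

1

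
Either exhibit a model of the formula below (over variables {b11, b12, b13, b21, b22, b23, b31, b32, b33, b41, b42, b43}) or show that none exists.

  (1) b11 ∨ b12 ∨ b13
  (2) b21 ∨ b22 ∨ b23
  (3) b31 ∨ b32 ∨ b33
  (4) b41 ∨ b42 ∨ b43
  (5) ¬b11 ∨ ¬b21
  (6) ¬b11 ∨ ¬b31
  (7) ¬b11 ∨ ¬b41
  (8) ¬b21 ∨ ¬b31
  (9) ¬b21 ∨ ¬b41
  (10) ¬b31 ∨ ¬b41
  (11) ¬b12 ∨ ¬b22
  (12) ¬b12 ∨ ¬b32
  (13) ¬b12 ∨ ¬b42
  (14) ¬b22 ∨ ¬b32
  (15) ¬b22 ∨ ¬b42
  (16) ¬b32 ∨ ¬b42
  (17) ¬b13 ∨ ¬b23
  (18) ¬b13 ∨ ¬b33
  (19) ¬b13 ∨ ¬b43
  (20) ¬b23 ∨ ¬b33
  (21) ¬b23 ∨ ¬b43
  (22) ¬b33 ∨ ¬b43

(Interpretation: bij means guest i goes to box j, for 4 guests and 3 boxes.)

UNSATISFIABLE

Branch on b11: set b11 = False.
Branch on b12: set b12 = True.
The clause (¬b22) is unit, so b22 = False.
The clause (¬b32) is unit, so b32 = False.
The clause (¬b42) is unit, so b42 = False.
Branch on b21: set b21 = True.
The clause (¬b31) is unit, so b31 = False.
The clause (b33) is unit, so b33 = True.
The clause (¬b41) is unit, so b41 = False.
The clause (b43) is unit, so b43 = True.
Now (¬b43) is unsatisfied and unit — conflict.
Undo b21 and try b21 = False.
The clause (b23) is unit, so b23 = True.
The clause (¬b13) is unit, so b13 = False.
The clause (¬b33) is unit, so b33 = False.
The clause (b31) is unit, so b31 = True.
The clause (¬b41) is unit, so b41 = False.
The clause (b43) is unit, so b43 = True.
Now (¬b43) is unsatisfied and unit — conflict.
Either choice for b21 ends in contradiction.
Undo b12 and try b12 = False.
The clause (b13) is unit, so b13 = True.
The clause (¬b23) is unit, so b23 = False.
The clause (¬b33) is unit, so b33 = False.
The clause (¬b43) is unit, so b43 = False.
Branch on b21: set b21 = True.
The clause (¬b31) is unit, so b31 = False.
The clause (b32) is unit, so b32 = True.
The clause (¬b41) is unit, so b41 = False.
The clause (b42) is unit, so b42 = True.
Now (¬b42) is unsatisfied and unit — conflict.
Undo b21 and try b21 = False.
The clause (b22) is unit, so b22 = True.
The clause (¬b32) is unit, so b32 = False.
The clause (b31) is unit, so b31 = True.
The clause (¬b41) is unit, so b41 = False.
The clause (b42) is unit, so b42 = True.
Now (¬b42) is unsatisfied and unit — conflict.
Either choice for b21 ends in contradiction.
Either choice for b12 ends in contradiction.
Undo b11 and try b11 = True.
The clause (¬b21) is unit, so b21 = False.
The clause (¬b31) is unit, so b31 = False.
The clause (¬b41) is unit, so b41 = False.
Branch on b22: set b22 = True.
The clause (¬b12) is unit, so b12 = False.
The clause (¬b32) is unit, so b32 = False.
The clause (b33) is unit, so b33 = True.
The clause (¬b42) is unit, so b42 = False.
The clause (b43) is unit, so b43 = True.
Now (¬b43) is unsatisfied and unit — conflict.
Undo b22 and try b22 = False.
The clause (b23) is unit, so b23 = True.
The clause (¬b13) is unit, so b13 = False.
The clause (¬b33) is unit, so b33 = False.
The clause (b32) is unit, so b32 = True.
The clause (¬b12) is unit, so b12 = False.
The clause (¬b42) is unit, so b42 = False.
The clause (b43) is unit, so b43 = True.
Now (¬b43) is unsatisfied and unit — conflict.
Either choice for b22 ends in contradiction.
Either choice for b11 ends in contradiction.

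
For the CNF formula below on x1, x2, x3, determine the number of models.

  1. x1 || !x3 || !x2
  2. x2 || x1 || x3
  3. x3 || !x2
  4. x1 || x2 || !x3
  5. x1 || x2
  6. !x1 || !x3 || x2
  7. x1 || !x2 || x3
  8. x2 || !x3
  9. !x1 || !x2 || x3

2

There are 2^3 = 8 truth assignments over (x1, x2, x3).
Check each against the 9 clauses (columns in the order x1, x2, x3):
  F F F  ✗ fails (x2 || x1 || x3)
  F F T  ✗ fails (x1 || x2 || !x3)
  F T F  ✗ fails (x3 || !x2)
  F T T  ✗ fails (x1 || !x3 || !x2)
  T F F  ✓ satisfies all
  T F T  ✗ fails (!x1 || !x3 || x2)
  T T F  ✗ fails (x3 || !x2)
  T T T  ✓ satisfies all
2 of the 8 rows are models.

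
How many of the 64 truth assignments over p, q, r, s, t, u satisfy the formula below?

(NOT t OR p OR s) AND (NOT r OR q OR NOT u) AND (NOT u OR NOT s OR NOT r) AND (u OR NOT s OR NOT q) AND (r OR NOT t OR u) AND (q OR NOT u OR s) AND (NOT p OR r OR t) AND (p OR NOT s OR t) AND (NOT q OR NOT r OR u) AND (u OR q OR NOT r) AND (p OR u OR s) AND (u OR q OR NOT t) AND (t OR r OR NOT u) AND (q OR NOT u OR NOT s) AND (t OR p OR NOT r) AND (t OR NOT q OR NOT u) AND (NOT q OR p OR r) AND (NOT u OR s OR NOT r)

There are 2^6 = 64 truth assignments over (p, q, r, s, t, u).
Split on s. With s = true, the clauses containing s are satisfied and NOT s drops from the rest; 1 of the 2^5 = 32 assignments to the other variables satisfy what remains.
With s = false, by the same count on the reduced clause set, 1 assignment works.
(One model: p=T, q=T, r=F, s=F, t=T, u=T.)
Total: 1 + 1 = 2.

2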